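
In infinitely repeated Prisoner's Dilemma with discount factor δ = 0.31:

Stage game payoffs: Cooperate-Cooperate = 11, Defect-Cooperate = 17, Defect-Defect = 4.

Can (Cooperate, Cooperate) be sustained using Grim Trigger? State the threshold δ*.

δ* = 0.4615; since δ = 0.31 < 0.4615, cooperation cannot be sustained

Work:
For Grim Trigger:
Cooperate forever: 11/(1-δ)
Defect then punished: 17 + 4·δ/(1-δ)
Need: 11/(1-δ) ≥ 17 + 4·δ/(1-δ)
Solving: δ ≥ (T-R)/(T-P) = (17-11)/(17-4) = 0.4615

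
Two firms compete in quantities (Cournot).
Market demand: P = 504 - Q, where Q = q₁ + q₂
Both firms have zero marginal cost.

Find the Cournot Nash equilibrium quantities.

q₁* = q₂* = 168.0; P* = 168.0

Work:
Profit: π_i = P·q_i = (a - q_i - q_j)·q_i
FOC: ∂π_i/∂q_i = a - 2q_i - q_j = 0
Reaction function: q_i = (504 - q_j)/2
Symmetry: q* = 504/3 = 168.0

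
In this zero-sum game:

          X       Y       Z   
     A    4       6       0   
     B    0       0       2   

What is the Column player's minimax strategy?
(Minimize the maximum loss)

Column should play Z, value = 2

Work:
Column player minimizes Row's maximum payoff:
Column X: max payoff to Row = 4
Column Y: max payoff to Row = 6
Column Z: max payoff to Row = 2
Minimum is 2, achieved by column Z.
Minimax strategy: Z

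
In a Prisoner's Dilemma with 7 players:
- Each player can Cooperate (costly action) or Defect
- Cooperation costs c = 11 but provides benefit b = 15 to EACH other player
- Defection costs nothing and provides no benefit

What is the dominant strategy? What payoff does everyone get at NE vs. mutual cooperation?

Dominant: Defect; NE payoff = 0; Coop payoff = 79

Work:
Defect dominates (saves cost c = 11, benefit to others is external)
NE: All defect → everyone gets 0
If all cooperate: each receives (6)×15 - 11 = 79
Social dilemma: 79 > 0 but NE gives 0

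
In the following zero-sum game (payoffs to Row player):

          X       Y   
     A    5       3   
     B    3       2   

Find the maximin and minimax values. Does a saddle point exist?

Maximin = 3, Minimax = 3, Saddle: True

Work:
Row minimums: [3, 2] → maximin = 3
Column maximums: [5, 3] → minimax = 3
Saddle point exists! Game value = 3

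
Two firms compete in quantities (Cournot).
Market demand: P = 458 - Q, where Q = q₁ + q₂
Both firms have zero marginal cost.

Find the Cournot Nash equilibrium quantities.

q₁* = q₂* = 152.67; P* = 152.67

Work:
Profit: π_i = P·q_i = (a - q_i - q_j)·q_i
FOC: ∂π_i/∂q_i = a - 2q_i - q_j = 0
Reaction function: q_i = (458 - q_j)/2
Symmetry: q* = 458/3 = 152.67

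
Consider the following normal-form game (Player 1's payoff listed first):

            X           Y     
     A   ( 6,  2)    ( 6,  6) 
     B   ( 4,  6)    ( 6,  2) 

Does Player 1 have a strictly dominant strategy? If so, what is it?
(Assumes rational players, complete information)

No strictly dominant strategy exists for Player 1

Work:
A strategy strictly dominates another if it gives a strictly higher payoff against every opponent action. Compare each pair of P1's strategies column-by-column:
  A vs B: [6 vs 4, 6 vs 6] → A does not strictly dominate B (column Y: 6 ≤ 6)
  B vs A: [4 vs 6, 6 vs 6] → B does not strictly dominate A (column X: 4 ≤ 6)
No single strategy strictly dominates all others → no strictly dominant strategy.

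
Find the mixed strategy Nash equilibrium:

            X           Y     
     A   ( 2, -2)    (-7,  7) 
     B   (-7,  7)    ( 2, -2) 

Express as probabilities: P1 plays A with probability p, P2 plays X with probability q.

p = 0.5, q = 0.5

Work:
Find probabilities that make opponent indifferent:
P2 chooses q to make P1 indifferent between A and B
P1 chooses p to make P2 indifferent between X and Y
Mixed NE: P1 plays (A: 0.5, B: 0.5), P2 plays (X: 0.5, Y: 0.5)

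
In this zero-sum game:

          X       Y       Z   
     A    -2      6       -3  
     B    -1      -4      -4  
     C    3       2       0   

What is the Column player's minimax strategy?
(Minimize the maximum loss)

Column should play Z, value = 0

Work:
Column player minimizes Row's maximum payoff:
Column X: max payoff to Row = 3
Column Y: max payoff to Row = 6
Column Z: max payoff to Row = 0
Minimum is 0, achieved by column Z.
Minimax strategy: Z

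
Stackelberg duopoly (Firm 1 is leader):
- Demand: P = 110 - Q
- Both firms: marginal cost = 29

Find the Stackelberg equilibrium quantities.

q₁* (leader) = 40.5, q₂* (follower) = 20.25

Work:
Follower's reaction: q₂ = (a - c - q₁)/2
Leader substitutes: π₁ = q₁·(a - q₁ - (a-c-q₁)/2 - c)
FOC: q₁* = (110 - 29)/2 = 40.50
Then: q₂* = (110 - 29 - 40.5)/2 = 20.25
Leader has first-mover advantage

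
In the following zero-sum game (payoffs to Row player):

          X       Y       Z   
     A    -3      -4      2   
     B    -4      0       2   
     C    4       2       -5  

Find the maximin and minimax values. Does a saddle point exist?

Maximin = -4, Minimax = 2, Saddle: False

Work:
Row minimums: [-4, -4, -5] → maximin = -4
Column maximums: [4, 2, 2] → minimax = 2
No saddle point (maximin ≠ minimax). Mixed strategy needed.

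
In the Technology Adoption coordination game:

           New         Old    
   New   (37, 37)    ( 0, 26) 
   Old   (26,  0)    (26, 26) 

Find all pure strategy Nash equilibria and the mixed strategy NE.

Pure NE: (New, New) and (Old, Old); Mixed NE: p = 0.7027, q = 0.7027

Work:
Check pure NE:
(New, New): (37, 37) - no unilateral deviation beneficial
(Old, Old): (26, 26) - no unilateral deviation beneficial
Mixed NE: P1 plays New with p = 0.7027, P2 plays New with q = 0.7027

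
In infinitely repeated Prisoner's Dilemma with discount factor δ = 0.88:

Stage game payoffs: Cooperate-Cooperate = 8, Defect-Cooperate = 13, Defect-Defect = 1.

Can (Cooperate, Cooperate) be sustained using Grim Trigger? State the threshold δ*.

δ* = 0.4167; since δ = 0.88 ≥ 0.4167, cooperation can be sustained

Work:
For Grim Trigger:
Cooperate forever: 8/(1-δ)
Defect then punished: 13 + 1·δ/(1-δ)
Need: 8/(1-δ) ≥ 13 + 1·δ/(1-δ)
Solving: δ ≥ (T-R)/(T-P) = (13-8)/(13-1) = 0.4167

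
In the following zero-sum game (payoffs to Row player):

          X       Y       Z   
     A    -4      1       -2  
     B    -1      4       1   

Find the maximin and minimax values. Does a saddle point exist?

Maximin = -1, Minimax = -1, Saddle: True

Work:
Row minimums: [-4, -1] → maximin = -1
Column maximums: [-1, 4, 1] → minimax = -1
Saddle point exists! Game value = -1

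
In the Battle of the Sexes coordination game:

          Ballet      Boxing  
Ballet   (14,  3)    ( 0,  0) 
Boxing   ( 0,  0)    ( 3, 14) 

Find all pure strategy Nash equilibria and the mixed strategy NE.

Pure NE: (Ballet, Ballet) and (Boxing, Boxing); Mixed NE: p = 0.8235, q = 0.1765

Work:
Check pure NE:
(Ballet, Ballet): (14, 3) - no unilateral deviation beneficial
(Boxing, Boxing): (3, 14) - no unilateral deviation beneficial
Mixed NE: P1 plays Ballet with p = 0.8235, P2 plays Ballet with q = 0.1765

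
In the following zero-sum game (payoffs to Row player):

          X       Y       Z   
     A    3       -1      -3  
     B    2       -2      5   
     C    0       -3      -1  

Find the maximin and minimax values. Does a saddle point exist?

Maximin = -2, Minimax = -1, Saddle: False

Work:
Row minimums: [-3, -2, -3] → maximin = -2
Column maximums: [3, -1, 5] → minimax = -1
No saddle point (maximin ≠ minimax). Mixed strategy needed.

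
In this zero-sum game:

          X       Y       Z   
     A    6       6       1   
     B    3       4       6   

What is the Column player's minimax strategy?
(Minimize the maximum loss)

Column should play X or Y or Z (all achieve the minimum), value = 6

Work:
Column player minimizes Row's maximum payoff:
Column X: max payoff to Row = 6
Column Y: max payoff to Row = 6
Column Z: max payoff to Row = 6
Minimum is 6, achieved by columns X, Y, Z (tied).
Each of X or Y or Z is a minimax strategy.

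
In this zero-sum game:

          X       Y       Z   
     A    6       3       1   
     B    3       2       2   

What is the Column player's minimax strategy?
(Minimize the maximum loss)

Column should play Z, value = 2

Work:
Column player minimizes Row's maximum payoff:
Column X: max payoff to Row = 6
Column Y: max payoff to Row = 3
Column Z: max payoff to Row = 2
Minimum is 2, achieved by column Z.
Minimax strategy: Z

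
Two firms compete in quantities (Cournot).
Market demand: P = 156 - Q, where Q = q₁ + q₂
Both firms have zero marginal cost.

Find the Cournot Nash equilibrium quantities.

q₁* = q₂* = 52.0; P* = 52.0

Work:
Profit: π_i = P·q_i = (a - q_i - q_j)·q_i
FOC: ∂π_i/∂q_i = a - 2q_i - q_j = 0
Reaction function: q_i = (156 - q_j)/2
Symmetry: q* = 156/3 = 52.0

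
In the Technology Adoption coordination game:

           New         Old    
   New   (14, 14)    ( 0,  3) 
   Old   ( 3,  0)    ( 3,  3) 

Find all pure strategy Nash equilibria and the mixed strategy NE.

Pure NE: (New, New) and (Old, Old); Mixed NE: p = 0.2143, q = 0.2143

Work:
Check pure NE:
(New, New): (14, 14) - no unilateral deviation beneficial
(Old, Old): (3, 3) - no unilateral deviation beneficial
Mixed NE: P1 plays New with p = 0.2143, P2 plays New with q = 0.2143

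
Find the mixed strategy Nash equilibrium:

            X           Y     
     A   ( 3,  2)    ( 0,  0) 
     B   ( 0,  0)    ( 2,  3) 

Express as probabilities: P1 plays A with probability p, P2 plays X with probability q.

p = 0.6, q = 0.4

Work:
Find probabilities that make opponent indifferent:
P2 chooses q to make P1 indifferent between A and B
P1 chooses p to make P2 indifferent between X and Y
Mixed NE: P1 plays (A: 0.6, B: 0.4), P2 plays (X: 0.4, Y: 0.6)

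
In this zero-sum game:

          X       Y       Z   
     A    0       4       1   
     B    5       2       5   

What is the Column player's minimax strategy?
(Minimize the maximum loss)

Column should play Y, value = 4

Work:
Column player minimizes Row's maximum payoff:
Column X: max payoff to Row = 5
Column Y: max payoff to Row = 4
Column Z: max payoff to Row = 5
Minimum is 4, achieved by column Y.
Minimax strategy: Y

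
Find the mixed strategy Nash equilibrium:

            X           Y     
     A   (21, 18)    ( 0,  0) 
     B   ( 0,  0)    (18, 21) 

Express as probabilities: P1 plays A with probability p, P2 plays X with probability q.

p = 0.5385, q = 0.4615

Work:
Find probabilities that make opponent indifferent:
P2 chooses q to make P1 indifferent between A and B
P1 chooses p to make P2 indifferent between X and Y
Mixed NE: P1 plays (A: 0.5385, B: 0.4615), P2 plays (X: 0.4615, Y: 0.5385)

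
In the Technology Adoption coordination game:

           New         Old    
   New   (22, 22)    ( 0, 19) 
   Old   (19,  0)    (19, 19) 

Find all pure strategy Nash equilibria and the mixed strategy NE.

Pure NE: (New, New) and (Old, Old); Mixed NE: p = 0.8636, q = 0.8636

Work:
Check pure NE:
(New, New): (22, 22) - no unilateral deviation beneficial
(Old, Old): (19, 19) - no unilateral deviation beneficial
Mixed NE: P1 plays New with p = 0.8636, P2 plays New with q = 0.8636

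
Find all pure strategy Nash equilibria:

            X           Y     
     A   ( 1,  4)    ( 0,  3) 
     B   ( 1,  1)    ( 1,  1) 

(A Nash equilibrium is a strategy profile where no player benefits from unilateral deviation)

Nash equilibrium: (A, X), (B, X), (B, Y)

Work:
Best responses:
  P1 vs X: payoffs [1, 1] → best response A/B (payoff 1)
  P1 vs Y: payoffs [0, 1] → best response B (payoff 1)
  P2 vs A: payoffs [4, 3] → best response X (payoff 4)
  P2 vs B: payoffs [1, 1] → best response X/Y (payoff 1)
Mutual best responses: (A,X), (B,X), (B,Y) → Nash equilibria.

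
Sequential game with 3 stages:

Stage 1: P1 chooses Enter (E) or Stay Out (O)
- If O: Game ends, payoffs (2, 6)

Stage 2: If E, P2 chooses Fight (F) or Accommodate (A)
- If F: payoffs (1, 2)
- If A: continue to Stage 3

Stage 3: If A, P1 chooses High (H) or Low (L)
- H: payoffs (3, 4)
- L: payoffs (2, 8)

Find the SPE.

SPE: (E, A, H); Outcome (3, 4)

Work:
Stage 3: P1 chooses H (3 vs 2)
Stage 2: P2: F->2, A->4 (anticipating H). Choose A
Stage 1: P1: O->2, E->3 (anticipating A, H). Choose E
SPE path: E -> A -> H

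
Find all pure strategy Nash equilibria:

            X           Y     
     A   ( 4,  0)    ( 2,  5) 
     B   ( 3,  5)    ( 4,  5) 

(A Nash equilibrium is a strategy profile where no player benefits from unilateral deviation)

Nash equilibrium: (B, Y)

Work:
Best responses:
  P1 vs X: payoffs [4, 3] → best response A (payoff 4)
  P1 vs Y: payoffs [2, 4] → best response B (payoff 4)
  P2 vs A: payoffs [0, 5] → best response Y (payoff 5)
  P2 vs B: payoffs [5, 5] → best response X/Y (payoff 5)
Mutual best responses: (B,Y) → Nash equilibria.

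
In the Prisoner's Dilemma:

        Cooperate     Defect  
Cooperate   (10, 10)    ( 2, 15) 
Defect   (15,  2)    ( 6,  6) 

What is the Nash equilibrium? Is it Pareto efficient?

(Defect, Defect) is NE; not Pareto efficient

Work:
Defect dominates Cooperate for both players:
If P2 cooperates: Defect (15) > Cooperate (10)
If P2 defects: Defect (6) > Cooperate (2)
NE: (Defect, Defect) with payoff (6, 6)
But (Cooperate, Cooperate) = (10, 10) Pareto dominates (6, 6)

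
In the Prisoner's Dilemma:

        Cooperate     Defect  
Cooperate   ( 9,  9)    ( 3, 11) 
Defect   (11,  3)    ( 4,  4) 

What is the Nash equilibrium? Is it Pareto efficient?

(Defect, Defect) is NE; not Pareto efficient

Work:
Defect dominates Cooperate for both players:
If P2 cooperates: Defect (11) > Cooperate (9)
If P2 defects: Defect (4) > Cooperate (3)
NE: (Defect, Defect) with payoff (4, 4)
But (Cooperate, Cooperate) = (9, 9) Pareto dominates (4, 4)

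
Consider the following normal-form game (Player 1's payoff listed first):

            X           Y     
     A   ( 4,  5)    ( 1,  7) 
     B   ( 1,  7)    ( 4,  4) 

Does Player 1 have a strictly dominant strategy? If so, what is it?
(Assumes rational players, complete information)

No strictly dominant strategy exists for Player 1

Work:
A strategy strictly dominates another if it gives a strictly higher payoff against every opponent action. Compare each pair of P1's strategies column-by-column:
  A vs B: [4 vs 1, 1 vs 4] → A does not strictly dominate B (column Y: 1 ≤ 4)
  B vs A: [1 vs 4, 4 vs 1] → B does not strictly dominate A (column X: 1 ≤ 4)
No single strategy strictly dominates all others → no strictly dominant strategy.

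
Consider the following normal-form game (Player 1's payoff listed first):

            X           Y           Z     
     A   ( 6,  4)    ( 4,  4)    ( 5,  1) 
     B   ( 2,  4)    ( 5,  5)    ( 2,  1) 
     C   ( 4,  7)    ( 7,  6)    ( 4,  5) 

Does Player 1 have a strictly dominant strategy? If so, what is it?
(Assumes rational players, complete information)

No strictly dominant strategy exists for Player 1

Work:
A strategy strictly dominates another if it gives a strictly higher payoff against every opponent action. Compare each pair of P1's strategies column-by-column:
  A vs B: [6 vs 2, 4 vs 5, 5 vs 2] → A does not strictly dominate B (column Y: 4 ≤ 5)
  A vs C: [6 vs 4, 4 vs 7, 5 vs 4] → A does not strictly dominate C (column Y: 4 ≤ 7)
  B vs A: [2 vs 6, 5 vs 4, 2 vs 5] → B does not strictly dominate A (column X: 2 ≤ 6)
  B vs C: [2 vs 4, 5 vs 7, 2 vs 4] → B does not strictly dominate C (column X: 2 ≤ 4)
  C vs A: [4 vs 6, 7 vs 4, 4 vs 5] → C does not strictly dominate A (column X: 4 ≤ 6)
  C vs B: [4 vs 2, 7 vs 5, 4 vs 2] → C strictly dominates B
No single strategy strictly dominates all others → no strictly dominant strategy.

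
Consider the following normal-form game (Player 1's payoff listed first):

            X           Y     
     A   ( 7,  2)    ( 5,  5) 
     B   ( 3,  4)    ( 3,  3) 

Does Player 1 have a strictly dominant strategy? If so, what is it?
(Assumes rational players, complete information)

Yes, Player 1's strictly dominant strategy is A

Work:
A strategy strictly dominates another if it gives a strictly higher payoff against every opponent action. Compare each pair of P1's strategies column-by-column:
  A vs B: [7 vs 3, 5 vs 3] → A strictly dominates B
  B vs A: [3 vs 7, 3 vs 5] → B does not strictly dominate A (column X: 3 ≤ 7)
A strictly dominates every other strategy → strictly dominant.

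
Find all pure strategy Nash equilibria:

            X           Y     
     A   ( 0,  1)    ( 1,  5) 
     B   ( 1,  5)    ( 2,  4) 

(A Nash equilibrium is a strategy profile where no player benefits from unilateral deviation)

Nash equilibrium: (B, X)

Work:
Best responses:
  P1 vs X: payoffs [0, 1] → best response B (payoff 1)
  P1 vs Y: payoffs [1, 2] → best response B (payoff 2)
  P2 vs A: payoffs [1, 5] → best response Y (payoff 5)
  P2 vs B: payoffs [5, 4] → best response X (payoff 5)
Mutual best responses: (B,X) → Nash equilibria.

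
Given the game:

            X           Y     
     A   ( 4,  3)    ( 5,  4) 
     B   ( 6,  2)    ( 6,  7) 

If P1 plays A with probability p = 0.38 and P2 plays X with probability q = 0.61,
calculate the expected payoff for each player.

E[P1] = 5.3882, E[P2] = 3.7372

Work:
E[P1] = p·q·π₁(A,X) + p·(1-q)·π₁(A,Y) + (1-p)·q·π₁(B,X) + (1-p)·(1-q)·π₁(B,Y)
= 0.38·0.61·4 + 0.38·0.39·5 + 0.62·0.61·6 + 0.62·0.39·6
= 5.3882

E[P2] = 3.7372 (similar calculation)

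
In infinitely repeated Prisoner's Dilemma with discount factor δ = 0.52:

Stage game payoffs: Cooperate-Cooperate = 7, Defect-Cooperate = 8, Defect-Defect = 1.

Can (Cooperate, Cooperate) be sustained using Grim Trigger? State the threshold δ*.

δ* = 0.1429; since δ = 0.52 ≥ 0.1429, cooperation can be sustained

Work:
For Grim Trigger:
Cooperate forever: 7/(1-δ)
Defect then punished: 8 + 1·δ/(1-δ)
Need: 7/(1-δ) ≥ 8 + 1·δ/(1-δ)
Solving: δ ≥ (T-R)/(T-P) = (8-7)/(8-1) = 0.1429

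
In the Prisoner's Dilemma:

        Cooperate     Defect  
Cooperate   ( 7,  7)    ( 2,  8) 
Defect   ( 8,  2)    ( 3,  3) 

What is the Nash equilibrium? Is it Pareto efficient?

(Defect, Defect) is NE; not Pareto efficient

Work:
Defect dominates Cooperate for both players:
If P2 cooperates: Defect (8) > Cooperate (7)
If P2 defects: Defect (3) > Cooperate (2)
NE: (Defect, Defect) with payoff (3, 3)
But (Cooperate, Cooperate) = (7, 7) Pareto dominates (3, 3)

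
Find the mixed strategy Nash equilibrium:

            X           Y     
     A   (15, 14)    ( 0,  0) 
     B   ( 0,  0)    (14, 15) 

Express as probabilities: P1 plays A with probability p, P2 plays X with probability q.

p = 0.5172, q = 0.4828

Work:
Find probabilities that make opponent indifferent:
P2 chooses q to make P1 indifferent between A and B
P1 chooses p to make P2 indifferent between X and Y
Mixed NE: P1 plays (A: 0.5172, B: 0.4828), P2 plays (X: 0.4828, Y: 0.5172)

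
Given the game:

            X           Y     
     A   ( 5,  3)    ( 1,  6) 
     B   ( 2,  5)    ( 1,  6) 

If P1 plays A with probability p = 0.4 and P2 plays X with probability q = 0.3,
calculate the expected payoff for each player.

E[P1] = 1.66, E[P2] = 5.46

Work:
E[P1] = p·q·π₁(A,X) + p·(1-q)·π₁(A,Y) + (1-p)·q·π₁(B,X) + (1-p)·(1-q)·π₁(B,Y)
= 0.4·0.3·5 + 0.4·0.7·1 + 0.6·0.3·2 + 0.6·0.7·1
= 1.66

E[P2] = 5.46 (similar calculation)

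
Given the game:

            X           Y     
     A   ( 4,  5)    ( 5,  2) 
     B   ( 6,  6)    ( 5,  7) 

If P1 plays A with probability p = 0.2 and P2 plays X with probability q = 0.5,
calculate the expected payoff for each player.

E[P1] = 5.3, E[P2] = 5.9

Work:
E[P1] = p·q·π₁(A,X) + p·(1-q)·π₁(A,Y) + (1-p)·q·π₁(B,X) + (1-p)·(1-q)·π₁(B,Y)
= 0.2·0.5·4 + 0.2·0.5·5 + 0.8·0.5·6 + 0.8·0.5·5
= 5.3

E[P2] = 5.9 (similar calculation)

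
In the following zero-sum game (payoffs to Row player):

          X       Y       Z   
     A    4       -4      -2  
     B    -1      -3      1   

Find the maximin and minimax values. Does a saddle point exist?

Maximin = -3, Minimax = -3, Saddle: True

Work:
Row minimums: [-4, -3] → maximin = -3
Column maximums: [4, -3, 1] → minimax = -3
Saddle point exists! Game value = -3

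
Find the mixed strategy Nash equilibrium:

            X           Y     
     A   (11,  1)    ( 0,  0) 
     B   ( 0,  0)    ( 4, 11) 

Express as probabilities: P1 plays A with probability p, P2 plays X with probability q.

p = 0.9167, q = 0.2667

Work:
Find probabilities that make opponent indifferent:
P2 chooses q to make P1 indifferent between A and B
P1 chooses p to make P2 indifferent between X and Y
Mixed NE: P1 plays (A: 0.9167, B: 0.0833), P2 plays (X: 0.2667, Y: 0.7333)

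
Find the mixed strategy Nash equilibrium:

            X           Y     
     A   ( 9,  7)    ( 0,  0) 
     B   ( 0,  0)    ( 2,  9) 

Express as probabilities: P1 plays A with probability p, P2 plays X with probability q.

p = 0.5625, q = 0.1818

Work:
Find probabilities that make opponent indifferent:
P2 chooses q to make P1 indifferent between A and B
P1 chooses p to make P2 indifferent between X and Y
Mixed NE: P1 plays (A: 0.5625, B: 0.4375), P2 plays (X: 0.1818, Y: 0.8182)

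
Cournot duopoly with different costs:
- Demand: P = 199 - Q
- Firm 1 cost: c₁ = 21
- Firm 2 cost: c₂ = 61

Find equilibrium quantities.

q₁* = 72.67, q₂* = 32.67

Work:
Reaction: q₁ = (199 - 21 - q₂)/2
Reaction: q₂ = (199 - 61 - q₁)/2
Solve simultaneously:
q₁* = (199 - 2×21 + 61)/3 = 72.67
q₂* = (199 - 2×61 + 21)/3 = 32.67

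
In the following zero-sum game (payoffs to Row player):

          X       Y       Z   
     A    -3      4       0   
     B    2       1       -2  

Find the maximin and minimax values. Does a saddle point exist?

Maximin = -2, Minimax = 0, Saddle: False

Work:
Row minimums: [-3, -2] → maximin = -2
Column maximums: [2, 4, 0] → minimax = 0
No saddle point (maximin ≠ minimax). Mixed strategy needed.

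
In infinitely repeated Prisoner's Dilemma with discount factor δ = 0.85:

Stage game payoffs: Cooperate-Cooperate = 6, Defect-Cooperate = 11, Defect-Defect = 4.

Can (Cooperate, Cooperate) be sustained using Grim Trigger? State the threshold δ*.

δ* = 0.7143; since δ = 0.85 ≥ 0.7143, cooperation can be sustained

Work:
For Grim Trigger:
Cooperate forever: 6/(1-δ)
Defect then punished: 11 + 4·δ/(1-δ)
Need: 6/(1-δ) ≥ 11 + 4·δ/(1-δ)
Solving: δ ≥ (T-R)/(T-P) = (11-6)/(11-4) = 0.7143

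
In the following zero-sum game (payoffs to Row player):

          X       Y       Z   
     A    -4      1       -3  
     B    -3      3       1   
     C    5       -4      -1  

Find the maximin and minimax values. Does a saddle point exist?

Maximin = -3, Minimax = 1, Saddle: False

Work:
Row minimums: [-4, -3, -4] → maximin = -3
Column maximums: [5, 3, 1] → minimax = 1
No saddle point (maximin ≠ minimax). Mixed strategy needed.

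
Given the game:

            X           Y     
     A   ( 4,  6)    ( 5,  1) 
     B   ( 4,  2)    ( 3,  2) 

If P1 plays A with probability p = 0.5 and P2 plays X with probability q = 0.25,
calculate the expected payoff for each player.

E[P1] = 4.0, E[P2] = 2.125

Work:
E[P1] = p·q·π₁(A,X) + p·(1-q)·π₁(A,Y) + (1-p)·q·π₁(B,X) + (1-p)·(1-q)·π₁(B,Y)
= 0.5·0.25·4 + 0.5·0.75·5 + 0.5·0.25·4 + 0.5·0.75·3
= 4.0

E[P2] = 2.125 (similar calculation)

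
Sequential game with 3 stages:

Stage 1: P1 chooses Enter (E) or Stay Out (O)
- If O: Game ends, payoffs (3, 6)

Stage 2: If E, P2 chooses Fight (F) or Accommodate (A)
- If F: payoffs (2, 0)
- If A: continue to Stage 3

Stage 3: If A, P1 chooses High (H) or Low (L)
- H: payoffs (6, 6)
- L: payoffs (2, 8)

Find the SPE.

SPE: (E, A, H); Outcome (6, 6)

Work:
Stage 3: P1 chooses H (6 vs 2)
Stage 2: P2: F->0, A->6 (anticipating H). Choose A
Stage 1: P1: O->3, E->6 (anticipating A, H). Choose E
SPE path: E -> A -> H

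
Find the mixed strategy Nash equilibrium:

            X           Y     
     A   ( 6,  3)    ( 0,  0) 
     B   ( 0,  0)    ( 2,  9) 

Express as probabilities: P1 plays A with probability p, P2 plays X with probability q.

p = 0.75, q = 0.25

Work:
Find probabilities that make opponent indifferent:
P2 chooses q to make P1 indifferent between A and B
P1 chooses p to make P2 indifferent between X and Y
Mixed NE: P1 plays (A: 0.75, B: 0.25), P2 plays (X: 0.25, Y: 0.75)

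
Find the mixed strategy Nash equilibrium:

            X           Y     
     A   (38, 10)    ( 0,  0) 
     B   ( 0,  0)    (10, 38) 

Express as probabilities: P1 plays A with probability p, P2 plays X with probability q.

p = 0.7917, q = 0.2083

Work:
Find probabilities that make opponent indifferent:
P2 chooses q to make P1 indifferent between A and B
P1 chooses p to make P2 indifferent between X and Y
Mixed NE: P1 plays (A: 0.7917, B: 0.2083), P2 plays (X: 0.2083, Y: 0.7917)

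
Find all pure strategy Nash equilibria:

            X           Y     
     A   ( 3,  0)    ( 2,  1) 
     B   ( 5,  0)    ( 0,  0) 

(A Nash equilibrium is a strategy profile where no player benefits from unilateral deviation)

Nash equilibrium: (A, Y), (B, X)

Work:
Best responses:
  P1 vs X: payoffs [3, 5] → best response B (payoff 5)
  P1 vs Y: payoffs [2, 0] → best response A (payoff 2)
  P2 vs A: payoffs [0, 1] → best response Y (payoff 1)
  P2 vs B: payoffs [0, 0] → best response X/Y (payoff 0)
Mutual best responses: (A,Y), (B,X) → Nash equilibria.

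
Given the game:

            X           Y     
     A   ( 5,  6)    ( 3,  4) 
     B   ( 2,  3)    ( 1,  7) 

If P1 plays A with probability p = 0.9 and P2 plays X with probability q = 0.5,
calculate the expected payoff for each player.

E[P1] = 3.75, E[P2] = 5.0

Work:
E[P1] = p·q·π₁(A,X) + p·(1-q)·π₁(A,Y) + (1-p)·q·π₁(B,X) + (1-p)·(1-q)·π₁(B,Y)
= 0.9·0.5·5 + 0.9·0.5·3 + 0.1·0.5·2 + 0.1·0.5·1
= 3.75

E[P2] = 5.0 (similar calculation)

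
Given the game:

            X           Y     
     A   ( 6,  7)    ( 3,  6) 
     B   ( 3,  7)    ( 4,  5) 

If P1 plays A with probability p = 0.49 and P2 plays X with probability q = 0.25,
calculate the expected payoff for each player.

E[P1] = 3.75, E[P2] = 5.8675

Work:
E[P1] = p·q·π₁(A,X) + p·(1-q)·π₁(A,Y) + (1-p)·q·π₁(B,X) + (1-p)·(1-q)·π₁(B,Y)
= 0.49·0.25·6 + 0.49·0.75·3 + 0.51·0.25·3 + 0.51·0.75·4
= 3.75

E[P2] = 5.8675 (similar calculation)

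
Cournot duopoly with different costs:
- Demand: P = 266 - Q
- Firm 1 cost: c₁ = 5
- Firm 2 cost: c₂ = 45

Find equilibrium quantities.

q₁* = 100.33, q₂* = 60.33

Work:
Reaction: q₁ = (266 - 5 - q₂)/2
Reaction: q₂ = (266 - 45 - q₁)/2
Solve simultaneously:
q₁* = (266 - 2×5 + 45)/3 = 100.33
q₂* = (266 - 2×45 + 5)/3 = 60.33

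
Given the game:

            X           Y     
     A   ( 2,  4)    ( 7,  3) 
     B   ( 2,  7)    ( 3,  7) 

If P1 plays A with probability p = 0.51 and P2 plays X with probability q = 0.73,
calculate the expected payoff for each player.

E[P1] = 2.8208, E[P2] = 5.3323

Work:
E[P1] = p·q·π₁(A,X) + p·(1-q)·π₁(A,Y) + (1-p)·q·π₁(B,X) + (1-p)·(1-q)·π₁(B,Y)
= 0.51·0.73·2 + 0.51·0.27·7 + 0.49·0.73·2 + 0.49·0.27·3
= 2.8208

E[P2] = 5.3323 (similar calculation)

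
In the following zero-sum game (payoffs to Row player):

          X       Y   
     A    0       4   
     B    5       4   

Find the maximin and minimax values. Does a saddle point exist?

Maximin = 4, Minimax = 4, Saddle: True

Work:
Row minimums: [0, 4] → maximin = 4
Column maximums: [5, 4] → minimax = 4
Saddle point exists! Game value = 4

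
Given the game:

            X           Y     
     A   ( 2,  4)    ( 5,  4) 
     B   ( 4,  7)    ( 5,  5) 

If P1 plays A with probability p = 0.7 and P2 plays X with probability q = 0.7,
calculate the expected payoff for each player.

E[P1] = 3.32, E[P2] = 4.72

Work:
E[P1] = p·q·π₁(A,X) + p·(1-q)·π₁(A,Y) + (1-p)·q·π₁(B,X) + (1-p)·(1-q)·π₁(B,Y)
= 0.7·0.7·2 + 0.7·0.3·5 + 0.3·0.7·4 + 0.3·0.3·5
= 3.32

E[P2] = 4.72 (similar calculation)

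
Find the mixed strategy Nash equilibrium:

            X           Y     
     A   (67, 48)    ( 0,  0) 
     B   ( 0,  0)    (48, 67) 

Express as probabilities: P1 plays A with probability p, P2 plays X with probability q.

p = 0.5826, q = 0.4174

Work:
Find probabilities that make opponent indifferent:
P2 chooses q to make P1 indifferent between A and B
P1 chooses p to make P2 indifferent between X and Y
Mixed NE: P1 plays (A: 0.5826, B: 0.4174), P2 plays (X: 0.4174, Y: 0.5826)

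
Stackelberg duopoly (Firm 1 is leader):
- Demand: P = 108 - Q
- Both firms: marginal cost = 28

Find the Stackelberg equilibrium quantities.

q₁* (leader) = 40.0, q₂* (follower) = 20.0

Work:
Follower's reaction: q₂ = (a - c - q₁)/2
Leader substitutes: π₁ = q₁·(a - q₁ - (a-c-q₁)/2 - c)
FOC: q₁* = (108 - 28)/2 = 40.00
Then: q₂* = (108 - 28 - 40.0)/2 = 20.00
Leader has first-mover advantage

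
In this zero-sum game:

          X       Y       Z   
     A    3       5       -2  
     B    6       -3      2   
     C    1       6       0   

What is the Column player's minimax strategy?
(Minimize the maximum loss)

Column should play Z, value = 2

Work:
Column player minimizes Row's maximum payoff:
Column X: max payoff to Row = 6
Column Y: max payoff to Row = 6
Column Z: max payoff to Row = 2
Minimum is 2, achieved by column Z.
Minimax strategy: Z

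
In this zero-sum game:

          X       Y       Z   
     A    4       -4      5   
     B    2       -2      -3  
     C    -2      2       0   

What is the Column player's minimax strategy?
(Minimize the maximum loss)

Column should play Y, value = 2

Work:
Column player minimizes Row's maximum payoff:
Column X: max payoff to Row = 4
Column Y: max payoff to Row = 2
Column Z: max payoff to Row = 5
Minimum is 2, achieved by column Y.
Minimax strategy: Y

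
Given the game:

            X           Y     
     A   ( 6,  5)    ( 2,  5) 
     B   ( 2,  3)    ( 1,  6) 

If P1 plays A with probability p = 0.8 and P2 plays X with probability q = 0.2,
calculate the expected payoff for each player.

E[P1] = 2.48, E[P2] = 5.08

Work:
E[P1] = p·q·π₁(A,X) + p·(1-q)·π₁(A,Y) + (1-p)·q·π₁(B,X) + (1-p)·(1-q)·π₁(B,Y)
= 0.8·0.2·6 + 0.8·0.8·2 + 0.2·0.2·2 + 0.2·0.8·1
= 2.48

E[P2] = 5.08 (similar calculation)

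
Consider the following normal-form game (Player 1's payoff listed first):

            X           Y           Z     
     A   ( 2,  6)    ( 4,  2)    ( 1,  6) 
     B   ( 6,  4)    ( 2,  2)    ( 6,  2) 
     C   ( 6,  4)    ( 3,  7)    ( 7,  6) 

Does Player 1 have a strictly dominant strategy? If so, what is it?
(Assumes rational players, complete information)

No strictly dominant strategy exists for Player 1

Work:
A strategy strictly dominates another if it gives a strictly higher payoff against every opponent action. Compare each pair of P1's strategies column-by-column:
  A vs B: [2 vs 6, 4 vs 2, 1 vs 6] → A does not strictly dominate B (column X: 2 ≤ 6)
  A vs C: [2 vs 6, 4 vs 3, 1 vs 7] → A does not strictly dominate C (column X: 2 ≤ 6)
  B vs A: [6 vs 2, 2 vs 4, 6 vs 1] → B does not strictly dominate A (column Y: 2 ≤ 4)
  B vs C: [6 vs 6, 2 vs 3, 6 vs 7] → B does not strictly dominate C (column X: 6 ≤ 6)
  C vs A: [6 vs 2, 3 vs 4, 7 vs 1] → C does not strictly dominate A (column Y: 3 ≤ 4)
  C vs B: [6 vs 6, 3 vs 2, 7 vs 6] → C does not strictly dominate B (column X: 6 ≤ 6)
No single strategy strictly dominates all others → no strictly dominant strategy.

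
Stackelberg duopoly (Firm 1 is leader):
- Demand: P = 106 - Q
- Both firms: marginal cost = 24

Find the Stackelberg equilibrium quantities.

q₁* (leader) = 41.0, q₂* (follower) = 20.5

Work:
Follower's reaction: q₂ = (a - c - q₁)/2
Leader substitutes: π₁ = q₁·(a - q₁ - (a-c-q₁)/2 - c)
FOC: q₁* = (106 - 24)/2 = 41.00
Then: q₂* = (106 - 24 - 41.0)/2 = 20.50
Leader has first-mover advantage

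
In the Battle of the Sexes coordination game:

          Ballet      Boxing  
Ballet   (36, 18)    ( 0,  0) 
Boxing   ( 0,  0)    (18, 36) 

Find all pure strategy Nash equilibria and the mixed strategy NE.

Pure NE: (Ballet, Ballet) and (Boxing, Boxing); Mixed NE: p = 0.6667, q = 0.3333

Work:
Check pure NE:
(Ballet, Ballet): (36, 18) - no unilateral deviation beneficial
(Boxing, Boxing): (18, 36) - no unilateral deviation beneficial
Mixed NE: P1 plays Ballet with p = 0.6667, P2 plays Ballet with q = 0.3333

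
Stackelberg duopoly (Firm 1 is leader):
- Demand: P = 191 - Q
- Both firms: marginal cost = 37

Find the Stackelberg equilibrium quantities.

q₁* (leader) = 77.0, q₂* (follower) = 38.5

Work:
Follower's reaction: q₂ = (a - c - q₁)/2
Leader substitutes: π₁ = q₁·(a - q₁ - (a-c-q₁)/2 - c)
FOC: q₁* = (191 - 37)/2 = 77.00
Then: q₂* = (191 - 37 - 77.0)/2 = 38.50
Leader has first-mover advantage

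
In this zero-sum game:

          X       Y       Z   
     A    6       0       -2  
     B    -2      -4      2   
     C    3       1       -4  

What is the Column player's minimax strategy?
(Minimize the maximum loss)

Column should play Y, value = 1

Work:
Column player minimizes Row's maximum payoff:
Column X: max payoff to Row = 6
Column Y: max payoff to Row = 1
Column Z: max payoff to Row = 2
Minimum is 1, achieved by column Y.
Minimax strategy: Y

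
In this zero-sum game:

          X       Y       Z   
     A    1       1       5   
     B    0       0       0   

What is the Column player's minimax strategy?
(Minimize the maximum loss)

Column should play X or Y (all achieve the minimum), value = 1

Work:
Column player minimizes Row's maximum payoff:
Column X: max payoff to Row = 1
Column Y: max payoff to Row = 1
Column Z: max payoff to Row = 5
Minimum is 1, achieved by columns X, Y (tied).
Each of X or Y is a minimax strategy.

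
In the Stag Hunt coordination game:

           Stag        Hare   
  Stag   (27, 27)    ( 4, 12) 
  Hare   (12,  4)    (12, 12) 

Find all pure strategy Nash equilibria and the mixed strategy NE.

Pure NE: (Stag, Stag) and (Hare, Hare); Mixed NE: p = 0.3478, q = 0.3478

Work:
Check pure NE:
(Stag, Stag): (27, 27) - no unilateral deviation beneficial
(Hare, Hare): (12, 12) - no unilateral deviation beneficial
Mixed NE: P1 plays Stag with p = 0.3478, P2 plays Stag with q = 0.3478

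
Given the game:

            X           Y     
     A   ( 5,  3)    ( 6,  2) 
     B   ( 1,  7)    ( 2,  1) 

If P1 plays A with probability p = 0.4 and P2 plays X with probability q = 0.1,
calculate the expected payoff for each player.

E[P1] = 3.5, E[P2] = 1.8

Work:
E[P1] = p·q·π₁(A,X) + p·(1-q)·π₁(A,Y) + (1-p)·q·π₁(B,X) + (1-p)·(1-q)·π₁(B,Y)
= 0.4·0.1·5 + 0.4·0.9·6 + 0.6·0.1·1 + 0.6·0.9·2
= 3.5

E[P2] = 1.8 (similar calculation)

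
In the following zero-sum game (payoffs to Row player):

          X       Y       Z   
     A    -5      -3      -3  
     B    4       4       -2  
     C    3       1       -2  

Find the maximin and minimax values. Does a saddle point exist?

Maximin = -2, Minimax = -2, Saddle: True

Work:
Row minimums: [-5, -2, -2] → maximin = -2
Column maximums: [4, 4, -2] → minimax = -2
Saddle point exists! Game value = -2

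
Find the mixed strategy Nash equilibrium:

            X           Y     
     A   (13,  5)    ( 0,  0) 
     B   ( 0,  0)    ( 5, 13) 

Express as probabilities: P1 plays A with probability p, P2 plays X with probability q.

p = 0.7222, q = 0.2778

Work:
Find probabilities that make opponent indifferent:
P2 chooses q to make P1 indifferent between A and B
P1 chooses p to make P2 indifferent between X and Y
Mixed NE: P1 plays (A: 0.7222, B: 0.2778), P2 plays (X: 0.2778, Y: 0.7222)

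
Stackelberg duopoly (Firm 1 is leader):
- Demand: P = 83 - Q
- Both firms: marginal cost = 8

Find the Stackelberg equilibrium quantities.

q₁* (leader) = 37.5, q₂* (follower) = 18.75

Work:
Follower's reaction: q₂ = (a - c - q₁)/2
Leader substitutes: π₁ = q₁·(a - q₁ - (a-c-q₁)/2 - c)
FOC: q₁* = (83 - 8)/2 = 37.50
Then: q₂* = (83 - 8 - 37.5)/2 = 18.75
Leader has first-mover advantage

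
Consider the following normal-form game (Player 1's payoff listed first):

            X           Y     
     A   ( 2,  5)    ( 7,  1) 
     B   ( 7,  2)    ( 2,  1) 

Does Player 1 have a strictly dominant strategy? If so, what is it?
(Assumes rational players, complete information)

No strictly dominant strategy exists for Player 1

Work:
A strategy strictly dominates another if it gives a strictly higher payoff against every opponent action. Compare each pair of P1's strategies column-by-column:
  A vs B: [2 vs 7, 7 vs 2] → A does not strictly dominate B (column X: 2 ≤ 7)
  B vs A: [7 vs 2, 2 vs 7] → B does not strictly dominate A (column Y: 2 ≤ 7)
No single strategy strictly dominates all others → no strictly dominant strategy.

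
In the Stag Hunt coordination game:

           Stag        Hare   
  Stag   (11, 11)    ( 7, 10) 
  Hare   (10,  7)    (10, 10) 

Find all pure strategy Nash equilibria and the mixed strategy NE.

Pure NE: (Stag, Stag) and (Hare, Hare); Mixed NE: p = 0.75, q = 0.75

Work:
Check pure NE:
(Stag, Stag): (11, 11) - no unilateral deviation beneficial
(Hare, Hare): (10, 10) - no unilateral deviation beneficial
Mixed NE: P1 plays Stag with p = 0.75, P2 plays Stag with q = 0.75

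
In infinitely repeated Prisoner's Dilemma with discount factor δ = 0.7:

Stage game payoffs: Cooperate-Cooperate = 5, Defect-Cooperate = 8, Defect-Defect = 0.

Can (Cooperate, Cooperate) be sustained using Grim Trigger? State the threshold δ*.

δ* = 0.375; since δ = 0.7 ≥ 0.375, cooperation can be sustained

Work:
For Grim Trigger:
Cooperate forever: 5/(1-δ)
Defect then punished: 8 + 0·δ/(1-δ)
Need: 5/(1-δ) ≥ 8 + 0·δ/(1-δ)
Solving: δ ≥ (T-R)/(T-P) = (8-5)/(8-0) = 0.375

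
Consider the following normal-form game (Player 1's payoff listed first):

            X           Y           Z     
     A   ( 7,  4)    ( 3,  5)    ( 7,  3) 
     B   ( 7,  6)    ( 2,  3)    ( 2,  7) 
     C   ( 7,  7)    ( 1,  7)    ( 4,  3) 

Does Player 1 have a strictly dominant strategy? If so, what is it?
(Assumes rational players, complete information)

No strictly dominant strategy exists for Player 1

Work:
A strategy strictly dominates another if it gives a strictly higher payoff against every opponent action. Compare each pair of P1's strategies column-by-column:
  A vs B: [7 vs 7, 3 vs 2, 7 vs 2] → A does not strictly dominate B (column X: 7 ≤ 7)
  A vs C: [7 vs 7, 3 vs 1, 7 vs 4] → A does not strictly dominate C (column X: 7 ≤ 7)
  B vs A: [7 vs 7, 2 vs 3, 2 vs 7] → B does not strictly dominate A (column X: 7 ≤ 7)
  B vs C: [7 vs 7, 2 vs 1, 2 vs 4] → B does not strictly dominate C (column X: 7 ≤ 7)
  C vs A: [7 vs 7, 1 vs 3, 4 vs 7] → C does not strictly dominate A (column X: 7 ≤ 7)
  C vs B: [7 vs 7, 1 vs 2, 4 vs 2] → C does not strictly dominate B (column X: 7 ≤ 7)
No single strategy strictly dominates all others → no strictly dominant strategy.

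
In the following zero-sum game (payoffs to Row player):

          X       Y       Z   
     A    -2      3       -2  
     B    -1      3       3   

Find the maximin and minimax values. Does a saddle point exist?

Maximin = -1, Minimax = -1, Saddle: True

Work:
Row minimums: [-2, -1] → maximin = -1
Column maximums: [-1, 3, 3] → minimax = -1
Saddle point exists! Game value = -1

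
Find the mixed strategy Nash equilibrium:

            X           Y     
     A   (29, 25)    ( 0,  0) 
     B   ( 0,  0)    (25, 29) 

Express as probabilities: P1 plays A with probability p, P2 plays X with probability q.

p = 0.537, q = 0.463

Work:
Find probabilities that make opponent indifferent:
P2 chooses q to make P1 indifferent between A and B
P1 chooses p to make P2 indifferent between X and Y
Mixed NE: P1 plays (A: 0.537, B: 0.463), P2 plays (X: 0.463, Y: 0.537)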